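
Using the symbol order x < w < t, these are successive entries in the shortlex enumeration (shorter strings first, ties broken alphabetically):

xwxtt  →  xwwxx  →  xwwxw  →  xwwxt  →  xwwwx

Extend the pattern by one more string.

The successor of xwwwx increments the rightmost position that isn't already t and resets every position after it to x.

xwwww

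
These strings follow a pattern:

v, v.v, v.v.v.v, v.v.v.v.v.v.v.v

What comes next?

v.v.v.v.v.v.v.v.v.v.v.v.v.v.v.v

Each string is two copies of the previous one joined by '.'.
One more doubling of v.v.v.v.v.v.v.v gives the answer.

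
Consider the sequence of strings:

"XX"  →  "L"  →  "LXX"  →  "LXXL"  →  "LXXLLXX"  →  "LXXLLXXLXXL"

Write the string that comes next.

From term 3 onward, concatenate the last term with the second-to-last: L·XX = LXX, LXX·L = LXXL, …
The next term joins LXXLLXXLXXL and LXXLLXX.

LXXLLXXLXXLLXXLLXX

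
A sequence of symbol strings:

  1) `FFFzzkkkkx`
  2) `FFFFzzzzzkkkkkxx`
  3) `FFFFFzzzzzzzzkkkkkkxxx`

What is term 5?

The n-th term is n+2 F's then 3n-1 z's then n+3 k's then n x's (n = 1, 2, …).
At n = 5 the blocks have lengths 7, 14, 8, 5.

FFFFFFFzzzzzzzzzzzzzzkkkkkkkkxxxxx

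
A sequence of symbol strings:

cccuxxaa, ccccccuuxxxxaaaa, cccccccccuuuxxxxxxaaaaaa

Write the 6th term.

Each string has the form c^{3n} u^{n} x^{2n} a^{2n} (n = 1, 2, …).
Setting n = 6 gives 18, 6, 12, 12 characters in each block.

ccccccccccccccccccuuuuuuxxxxxxxxxxxxaaaaaaaaaaaa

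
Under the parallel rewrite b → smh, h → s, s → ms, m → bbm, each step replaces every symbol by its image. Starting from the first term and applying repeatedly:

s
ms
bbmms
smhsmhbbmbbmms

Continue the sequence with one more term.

msbbmsmsbbmssmhsmhbbmsmhsmhbbmbbmms

Replace each of the 14 characters of smhsmhbbmbbmms in place — ms bbm s ms bbm s smh smh bbm smh smh bbm bbm ms — and concatenate.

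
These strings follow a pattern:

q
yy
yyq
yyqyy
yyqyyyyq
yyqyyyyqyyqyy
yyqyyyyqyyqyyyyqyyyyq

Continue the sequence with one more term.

yyqyyyyqyyqyyyyqyyyyqyyqyyyyqyyqyy

From term 3 onward, concatenate the last term with the second-to-last: yy·q = yyq, yyq·yy = yyqyy, …
The next term joins yyqyyyyqyyqyyyyqyyyyq and yyqyyyyqyyqyy.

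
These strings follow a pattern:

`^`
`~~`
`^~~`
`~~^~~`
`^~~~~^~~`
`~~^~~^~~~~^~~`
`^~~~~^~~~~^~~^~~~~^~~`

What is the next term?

From term 3 onward, concatenate the second-to-last term with the last: ^·~~ = ^~~, ~~·^~~ = ~~^~~, …
The next term joins ~~^~~^~~~~^~~ and ^~~~~^~~~~^~~^~~~~^~~.

~~^~~^~~~~^~~^~~~~^~~~~^~~^~~~~^~~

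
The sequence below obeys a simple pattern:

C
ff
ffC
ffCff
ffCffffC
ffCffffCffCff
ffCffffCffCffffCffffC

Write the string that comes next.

ffCffffCffCffffCffffCffCffffCffCff

This is a Fibonacci-style word recurrence s(k) = s(k−1)·s(k−2): e.g. ff·C = ffC.
Continuing: ffCffffCffCffffCffffC · ffCffffCffCff gives term 8.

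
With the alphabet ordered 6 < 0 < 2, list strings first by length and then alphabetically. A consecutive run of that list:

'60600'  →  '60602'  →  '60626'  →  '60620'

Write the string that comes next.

60622

Find the rightmost character of 60620 below 2, bump it to the next letter, and reset everything to its right to 6.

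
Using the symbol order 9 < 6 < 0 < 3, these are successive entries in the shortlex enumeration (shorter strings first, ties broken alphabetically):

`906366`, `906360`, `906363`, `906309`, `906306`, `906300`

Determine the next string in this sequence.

906303

Treat 906300 as a base-4 numeral over the given alphabet and add one, carrying through any trailing 3's.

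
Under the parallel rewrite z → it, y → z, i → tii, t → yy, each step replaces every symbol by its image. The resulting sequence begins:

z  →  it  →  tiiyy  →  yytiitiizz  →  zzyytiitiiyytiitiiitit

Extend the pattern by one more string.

φ(zzyytiitiiyytiitiiitit) expands symbol-by-symbol to it it z z yy tii tii yy tii tii z z yy tii tii yy tii tii tii yy tii yy; joining the 22 pieces gives the next term.

ititzzyytiitiiyytiitiizzyytiitiiyytiitiitiiyytiiyy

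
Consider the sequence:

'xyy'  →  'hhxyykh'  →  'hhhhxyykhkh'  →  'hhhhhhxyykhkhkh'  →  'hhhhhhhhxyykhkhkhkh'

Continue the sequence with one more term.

Every step adds hh to the front and kh to the end of the previous string.
Applying this once more to hhhhhhhhxyykhkhkhkh:

hhhhhhhhhhxyykhkhkhkhkh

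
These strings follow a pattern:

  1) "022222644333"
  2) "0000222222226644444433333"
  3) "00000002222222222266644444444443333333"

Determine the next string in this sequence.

000000000022222222222222666644444444444444333333333

The n-th term is 3n-2 0's then 3n+2 2's then n 6's then 4n-2 4's then 2n+1 3's (n = 1, 2, …).
For the next term, n = 4, so the run lengths are 10, 14, 4, 14, 9.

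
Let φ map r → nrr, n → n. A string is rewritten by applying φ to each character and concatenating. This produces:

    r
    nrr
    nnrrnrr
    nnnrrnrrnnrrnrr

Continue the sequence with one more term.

Replace each of the 15 characters of nnnrrnrrnnrrnrr in place — n n n nrr nrr n nrr nrr n n nrr nrr n nrr nrr — and concatenate.

nnnnrrnrrnnrrnrrnnnrrnrrnnrrnrr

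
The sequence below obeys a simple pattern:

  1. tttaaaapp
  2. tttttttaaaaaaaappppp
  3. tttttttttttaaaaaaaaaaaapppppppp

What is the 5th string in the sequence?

tttttttttttttttttttaaaaaaaaaaaaaaaaaaaapppppppppppppp

Reading off run lengths: t runs 3, 7, 11; a runs 4, 8, 12; p runs 2, 5, 8 — each is linear in n (n = 1, 2, …).
Setting n = 5 gives 19, 20, 14 characters in each block.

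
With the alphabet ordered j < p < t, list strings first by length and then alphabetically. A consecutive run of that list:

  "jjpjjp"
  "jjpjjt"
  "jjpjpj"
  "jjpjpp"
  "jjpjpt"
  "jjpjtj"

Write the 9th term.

Stepping forward 3 times from jjpjtj: jjpjtj → jjpjtp → jjpjtt, then the target.

jjppjj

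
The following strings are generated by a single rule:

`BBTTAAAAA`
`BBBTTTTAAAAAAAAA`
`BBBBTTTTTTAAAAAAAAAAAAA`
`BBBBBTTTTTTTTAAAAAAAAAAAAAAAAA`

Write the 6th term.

Reading off run lengths: B runs 2, 3, 4, 5; T runs 2, 4, 6, 8; A runs 5, 9, 13, 17 — each is linear in n (n = 1, 2, …).
For term 6, n = 6, so the run lengths are 7, 12, 25.

BBBBBBBTTTTTTTTTTTTAAAAAAAAAAAAAAAAAAAAAAAAA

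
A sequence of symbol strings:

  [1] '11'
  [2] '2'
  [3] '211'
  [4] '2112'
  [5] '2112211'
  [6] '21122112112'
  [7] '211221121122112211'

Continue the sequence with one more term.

Each term (from the third on) is the previous term followed by the one before it: term 3 = 2·11 = 211.
Continuing: 211221121122112211 · 21122112112 gives term 8.

21122112112211221121122112112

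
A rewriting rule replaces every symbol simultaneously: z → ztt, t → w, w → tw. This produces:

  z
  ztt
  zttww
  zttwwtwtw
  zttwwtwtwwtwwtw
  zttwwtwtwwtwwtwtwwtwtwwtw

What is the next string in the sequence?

Applying the rule to each of the 25 symbols of zttwwtwtwwtwwtwtwwtwtwwtw gives the pieces ztt w w tw tw w tw w tw tw w tw tw w tw w tw tw w tw w tw tw w tw, which concatenate to the answer.

zttwwtwtwwtwwtwtwwtwtwwtwwtwtwwtwwtwtwwtw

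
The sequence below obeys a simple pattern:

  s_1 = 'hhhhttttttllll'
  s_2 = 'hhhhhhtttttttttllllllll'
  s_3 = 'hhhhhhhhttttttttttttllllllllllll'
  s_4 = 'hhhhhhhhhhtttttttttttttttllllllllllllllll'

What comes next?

hhhhhhhhhhhhttttttttttttttttttllllllllllllllllllll

Term n consists of 2n+2 h's, followed by 3n+3 t's, followed by 4n l's (n = 1, 2, …).
At n = 5 the blocks have lengths 12, 18, 20.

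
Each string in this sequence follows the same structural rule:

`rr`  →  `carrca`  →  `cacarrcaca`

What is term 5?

Each term wraps the previous one in ca on the left and ca on the right.
From cacarrcaca, 2 further steps: cacarrcaca → cacacarrcacaca → (answer).

cacacacarrcacacaca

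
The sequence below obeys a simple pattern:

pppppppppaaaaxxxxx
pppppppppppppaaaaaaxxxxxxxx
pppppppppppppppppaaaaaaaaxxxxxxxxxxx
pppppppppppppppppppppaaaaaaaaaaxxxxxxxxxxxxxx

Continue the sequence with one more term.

pppppppppppppppppppppppppaaaaaaaaaaaaxxxxxxxxxxxxxxxxx

Term n consists of 4n+1 p's, followed by 2n a's, followed by 3n-1 x's, where the shown terms are n = 2, 3, 4, 5.
For the next term, n = 6, so the run lengths are 25, 12, 17.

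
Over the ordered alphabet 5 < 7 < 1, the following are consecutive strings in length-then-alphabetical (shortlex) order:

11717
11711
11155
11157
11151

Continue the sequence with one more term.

The successor of 11151 increments the rightmost position that isn't already 1 and resets every position after it to 5.

11175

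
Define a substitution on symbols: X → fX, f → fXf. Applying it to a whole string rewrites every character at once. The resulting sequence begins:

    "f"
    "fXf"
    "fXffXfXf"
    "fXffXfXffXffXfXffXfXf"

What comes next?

fXffXfXffXffXfXffXfXffXffXfXffXffXfXffXfXffXffXfXffXfXf

Applying the rule to each of the 21 symbols of fXffXfXffXffXfXffXfXf gives the pieces fXf fX fXf fXf fX fXf fX fXf fXf fX fXf fXf fX fXf fX fXf fXf fX fXf fX fXf, which concatenate to the answer.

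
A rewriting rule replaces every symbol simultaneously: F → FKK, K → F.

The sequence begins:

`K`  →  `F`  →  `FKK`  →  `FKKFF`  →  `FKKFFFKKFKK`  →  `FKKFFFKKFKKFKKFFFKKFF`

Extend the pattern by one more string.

Replace each of the 21 characters of FKKFFFKKFKKFKKFFFKKFF in place — FKK F F FKK FKK FKK F F FKK F F FKK F F FKK FKK FKK F F FKK FKK — and concatenate.

FKKFFFKKFKKFKKFFFKKFFFKKFFFKKFKKFKKFFFKKFKK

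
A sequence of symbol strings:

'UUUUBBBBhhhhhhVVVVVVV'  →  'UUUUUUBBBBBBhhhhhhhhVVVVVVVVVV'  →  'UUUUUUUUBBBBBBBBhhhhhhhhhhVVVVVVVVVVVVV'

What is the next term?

UUUUUUUUUUBBBBBBBBBBhhhhhhhhhhhhVVVVVVVVVVVVVVVV

The n-th term is 2n U's then 2n B's then 2n+2 h's then 3n+1 V's, where the shown terms are n = 2, 3, 4.
Setting n = 5 gives 10, 10, 12, 16 characters in each block.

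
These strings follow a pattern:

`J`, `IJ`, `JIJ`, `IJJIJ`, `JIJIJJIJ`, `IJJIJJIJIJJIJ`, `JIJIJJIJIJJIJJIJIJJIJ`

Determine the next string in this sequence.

IJJIJJIJIJJIJJIJIJJIJIJJIJJIJIJJIJ

Each term (from the third on) is the two preceding terms concatenated in order: term 3 = J·IJ = JIJ.
So term 8 is IJJIJJIJIJJIJ·JIJIJJIJIJJIJJIJIJJIJ.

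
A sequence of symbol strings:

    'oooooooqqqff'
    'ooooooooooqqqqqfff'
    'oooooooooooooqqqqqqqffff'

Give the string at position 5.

oooooooooooooooooooqqqqqqqqqqqffffff

Each string has the form o^{3n+1} q^{2n-1} f^{n}, where the shown terms are n = 2, 3, 4.
Setting n = 6 gives 19, 11, 6 characters in each block.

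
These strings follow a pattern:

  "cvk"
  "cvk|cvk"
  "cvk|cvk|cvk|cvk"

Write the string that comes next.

cvk|cvk|cvk|cvk|cvk|cvk|cvk|cvk

Every step duplicates the string with '|' between the halves.
So the next term is two copies of cvk|cvk|cvk|cvk with '|' between the halves.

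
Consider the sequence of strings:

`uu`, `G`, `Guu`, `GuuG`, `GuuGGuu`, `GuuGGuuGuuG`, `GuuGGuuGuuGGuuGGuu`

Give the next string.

GuuGGuuGuuGGuuGGuuGuuGGuuGuuG

This is a Fibonacci-style word recurrence s(k) = s(k−1)·s(k−2): e.g. G·uu = Guu.
The next term joins GuuGGuuGuuGGuuGGuu and GuuGGuuGuuG.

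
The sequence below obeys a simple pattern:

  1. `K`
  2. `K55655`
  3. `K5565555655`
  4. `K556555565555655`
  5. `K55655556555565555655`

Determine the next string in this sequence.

Each term is the previous one with 55655 appended.
So the next term is K55655556555565555655·55655.

K5565555655556555565555655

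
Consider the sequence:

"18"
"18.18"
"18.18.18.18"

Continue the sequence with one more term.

Each string is two copies of the previous one joined by '.'.
So the next term is two copies of 18.18.18.18 with '.' between the halves.

18.18.18.18.18.18.18.18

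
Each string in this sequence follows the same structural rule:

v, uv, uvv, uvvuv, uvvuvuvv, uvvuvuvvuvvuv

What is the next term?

uvvuvuvvuvvuvuvvuvuvv

This is a Fibonacci-style word recurrence s(k) = s(k−1)·s(k−2): e.g. uv·v = uvv.
Continuing: uvvuvuvvuvvuv · uvvuvuvv gives term 7.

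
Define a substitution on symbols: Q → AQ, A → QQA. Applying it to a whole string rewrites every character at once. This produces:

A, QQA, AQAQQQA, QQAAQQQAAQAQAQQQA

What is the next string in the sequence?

Replace each of the 17 characters of QQAAQQQAAQAQAQQQA in place — AQ AQ QQA QQA AQ AQ AQ QQA QQA AQ QQA AQ QQA AQ AQ AQ QQA — and concatenate.

AQAQQQAQQAAQAQAQQQAQQAAQQQAAQQQAAQAQAQQQA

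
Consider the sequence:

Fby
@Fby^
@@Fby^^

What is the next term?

Every step adds @ to the front and ^ to the end of the previous string.
Applying this once more to @@Fby^^:

@@@Fby^^^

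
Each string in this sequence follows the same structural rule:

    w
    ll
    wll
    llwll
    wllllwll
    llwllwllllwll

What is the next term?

This is a Fibonacci-style word recurrence s(k) = s(k−2)·s(k−1): e.g. w·ll = wll.
Continuing: wllllwll · llwllwllllwll gives term 7.

wllllwllllwllwllllwll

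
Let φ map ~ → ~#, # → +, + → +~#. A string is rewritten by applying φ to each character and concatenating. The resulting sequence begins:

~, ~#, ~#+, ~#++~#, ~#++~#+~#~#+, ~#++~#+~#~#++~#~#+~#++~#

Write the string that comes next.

~#++~#+~#~#++~#~#+~#++~#+~#~#+~#++~#~#++~#+~#~#+

Applying the rule to each of the 24 symbols of ~#++~#+~#~#++~#~#+~#++~# gives the pieces ~# + +~# +~# ~# + +~# ~# + ~# + +~# +~# ~# + ~# + +~# ~# + +~# +~# ~# +, which concatenate to the answer.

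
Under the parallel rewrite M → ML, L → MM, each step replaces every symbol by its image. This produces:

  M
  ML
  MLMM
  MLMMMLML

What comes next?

MLMMMLMLMLMMMLMM

Apply φ to MLMMMLML symbol by symbol: M→ML, L→MM, M→ML, M→ML, M→ML, L→MM, M→ML, L→MM; joined: ML MM ML ML ML MM ML MM.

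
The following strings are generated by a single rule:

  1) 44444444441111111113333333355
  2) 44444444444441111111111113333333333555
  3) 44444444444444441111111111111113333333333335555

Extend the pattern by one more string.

Each string has the form 4^{3n+1} 1^{3n} 3^{2n+2} 5^{n-1}, where the shown terms are n = 3, 4, 5.
At n = 6 the blocks have lengths 19, 18, 14, 5.

44444444444444444441111111111111111113333333333333355555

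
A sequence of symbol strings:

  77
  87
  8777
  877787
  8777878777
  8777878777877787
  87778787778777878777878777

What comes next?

This is a Fibonacci-style word recurrence s(k) = s(k−1)·s(k−2): e.g. 87·77 = 8777.
Continuing: 87778787778777878777878777 · 8777878777877787 gives term 8.

877787877787778787778787778777878777877787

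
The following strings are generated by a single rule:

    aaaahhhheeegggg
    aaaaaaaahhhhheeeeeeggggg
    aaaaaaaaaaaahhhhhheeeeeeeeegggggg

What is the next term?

aaaaaaaaaaaaaaaahhhhhhheeeeeeeeeeeeggggggg

The n-th term is 4n a's then n+3 h's then 3n e's then n+3 g's (n = 1, 2, …).
At n = 4 the blocks have lengths 16, 7, 12, 7.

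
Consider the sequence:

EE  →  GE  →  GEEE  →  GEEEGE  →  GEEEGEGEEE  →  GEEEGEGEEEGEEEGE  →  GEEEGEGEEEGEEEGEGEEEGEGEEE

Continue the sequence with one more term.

GEEEGEGEEEGEEEGEGEEEGEGEEEGEEEGEGEEEGEEEGE

From term 3 onward, concatenate the last term with the second-to-last: GE·EE = GEEE, GEEE·GE = GEEEGE, …
Continuing: GEEEGEGEEEGEEEGEGEEEGEGEEE · GEEEGEGEEEGEEEGE gives term 8.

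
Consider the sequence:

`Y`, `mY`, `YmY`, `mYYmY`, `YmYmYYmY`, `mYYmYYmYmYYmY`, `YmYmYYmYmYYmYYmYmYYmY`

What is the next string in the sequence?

mYYmYYmYmYYmYYmYmYYmYmYYmYYmYmYYmY

This is a Fibonacci-style word recurrence s(k) = s(k−2)·s(k−1): e.g. Y·mY = YmY.
The next term joins mYYmYYmYmYYmY and YmYmYYmYmYYmYYmYmYYmY.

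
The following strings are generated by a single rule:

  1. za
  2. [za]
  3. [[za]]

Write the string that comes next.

Each term wraps the previous one in [ on the left and ] on the right.
Applying this once more to [[za]]:

[[[za]]]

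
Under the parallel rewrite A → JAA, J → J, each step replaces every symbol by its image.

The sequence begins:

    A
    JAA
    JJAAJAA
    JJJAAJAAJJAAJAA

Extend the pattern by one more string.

JJJJAAJAAJJAAJAAJJJAAJAAJJAAJAA

φ(JJJAAJAAJJAAJAA) expands symbol-by-symbol to J J J JAA JAA J JAA JAA J J JAA JAA J JAA JAA; joining the 15 pieces gives the next term.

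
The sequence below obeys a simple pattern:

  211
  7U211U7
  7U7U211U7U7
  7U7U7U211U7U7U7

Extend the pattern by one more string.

Every step adds 7U to the front and U7 to the end of the previous string.
So the next term is 7U·7U7U7U211U7U7U7·U7.

7U7U7U7U211U7U7U7U7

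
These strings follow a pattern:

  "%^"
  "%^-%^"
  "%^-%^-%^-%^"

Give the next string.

%^-%^-%^-%^-%^-%^-%^-%^

Every step duplicates the string with '-' between the halves.
So the next term is two copies of %^-%^-%^-%^ with '-' between the halves.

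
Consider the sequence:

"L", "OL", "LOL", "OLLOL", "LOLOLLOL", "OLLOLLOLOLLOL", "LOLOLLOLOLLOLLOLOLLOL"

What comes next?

Each term (from the third on) is the two preceding terms concatenated in order: term 3 = L·OL = LOL.
The next term joins OLLOLLOLOLLOL and LOLOLLOLOLLOLLOLOLLOL.

OLLOLLOLOLLOLLOLOLLOLOLLOLLOLOLLOL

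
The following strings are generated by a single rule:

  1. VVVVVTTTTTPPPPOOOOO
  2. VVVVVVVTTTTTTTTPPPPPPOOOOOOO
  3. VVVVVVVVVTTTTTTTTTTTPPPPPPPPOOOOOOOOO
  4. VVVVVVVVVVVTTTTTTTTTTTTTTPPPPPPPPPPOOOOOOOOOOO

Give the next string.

VVVVVVVVVVVVVTTTTTTTTTTTTTTTTTPPPPPPPPPPPPOOOOOOOOOOOOO

Term n consists of 2n+1 V's, followed by 3n-1 T's, followed by 2n P's, followed by 2n+1 O's, where the shown terms are n = 2, 3, 4, 5.
For the next term, n = 6, so the run lengths are 13, 17, 12, 13.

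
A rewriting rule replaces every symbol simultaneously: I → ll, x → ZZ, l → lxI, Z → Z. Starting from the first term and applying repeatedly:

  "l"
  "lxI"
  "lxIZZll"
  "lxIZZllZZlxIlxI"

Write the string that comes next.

Replace each of the 15 characters of lxIZZllZZlxIlxI in place — lxI ZZ ll Z Z lxI lxI Z Z lxI ZZ ll lxI ZZ ll — and concatenate.

lxIZZllZZlxIlxIZZlxIZZlllxIZZll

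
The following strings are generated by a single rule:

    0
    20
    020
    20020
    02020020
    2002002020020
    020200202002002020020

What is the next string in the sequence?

2002002020020020200202002002020020

From term 3 onward, concatenate the second-to-last term with the last: 0·20 = 020, 20·020 = 20020, …
So term 8 is 2002002020020·020200202002002020020.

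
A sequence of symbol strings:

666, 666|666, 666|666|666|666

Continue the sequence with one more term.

Each string is two copies of the previous one joined by '|'.
Doubling 666|666|666|666 with '|' between the halves:

666|666|666|666|666|666|666|666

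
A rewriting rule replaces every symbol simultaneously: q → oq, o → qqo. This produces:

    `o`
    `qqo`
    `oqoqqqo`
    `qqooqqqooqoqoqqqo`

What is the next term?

oqoqqqoqqooqoqoqqqoqqooqqqooqqqooqoqoqqqo

φ(qqooqqqooqoqoqqqo) expands symbol-by-symbol to oq oq qqo qqo oq oq oq qqo qqo oq qqo oq qqo oq oq oq qqo; joining the 17 pieces gives the next term.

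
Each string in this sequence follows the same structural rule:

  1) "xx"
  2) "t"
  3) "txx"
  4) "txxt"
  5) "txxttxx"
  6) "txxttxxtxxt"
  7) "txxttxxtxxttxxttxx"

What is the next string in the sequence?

txxttxxtxxttxxttxxtxxttxxtxxt

Each term (from the third on) is the previous term followed by the one before it: term 3 = t·xx = txx.
The next term joins txxttxxtxxttxxttxx and txxttxxtxxt.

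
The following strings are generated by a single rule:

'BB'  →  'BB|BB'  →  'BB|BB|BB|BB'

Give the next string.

Every step duplicates the string with '|' between the halves.
So the next term is two copies of BB|BB|BB|BB with '|' between the halves.

BB|BB|BB|BB|BB|BB|BB|BB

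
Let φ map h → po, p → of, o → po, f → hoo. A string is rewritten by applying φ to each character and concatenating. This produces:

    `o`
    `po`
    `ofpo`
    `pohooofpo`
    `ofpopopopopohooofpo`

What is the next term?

pohooofpoofpoofpoofpoofpopopopopohooofpo

φ(ofpopopopopohooofpo) expands symbol-by-symbol to po hoo of po of po of po of po of po po po po po hoo of po; joining the 19 pieces gives the next term.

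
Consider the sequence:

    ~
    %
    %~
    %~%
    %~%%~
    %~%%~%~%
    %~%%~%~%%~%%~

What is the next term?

Each term (from the third on) is the previous term followed by the one before it: term 3 = %·~ = %~.
Continuing: %~%%~%~%%~%%~ · %~%%~%~% gives term 8.

%~%%~%~%%~%%~%~%%~%~%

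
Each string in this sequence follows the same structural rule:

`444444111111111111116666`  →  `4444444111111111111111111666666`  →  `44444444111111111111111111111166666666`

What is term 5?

Reading off run lengths: 4 runs 6, 7, 8; 1 runs 14, 18, 22; 6 runs 4, 6, 8 — each is linear in n, where the shown terms are n = 3, 4, 5.
Setting n = 7 gives 10, 30, 12 characters in each block.

4444444444111111111111111111111111111111666666666666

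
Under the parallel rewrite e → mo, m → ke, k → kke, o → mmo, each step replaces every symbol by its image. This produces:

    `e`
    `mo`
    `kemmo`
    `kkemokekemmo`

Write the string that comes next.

kkekkemokemmokkemokkemokekemmo

Expanding kkemokekemmo: k→kke, k→kke, e→mo, m→ke, o→mmo, k→kke, e→mo, k→kke, e→mo, m→ke, m→ke, o→mmo. Concatenated: kke kke mo ke mmo kke mo kke mo ke ke mmo.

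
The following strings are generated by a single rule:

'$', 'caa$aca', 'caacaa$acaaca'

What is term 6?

caacaacaacaacaa$acaacaacaacaaca

Each term wraps the previous one in caa on the left and aca on the right.
From caacaa$acaaca, 3 further steps: caacaa$acaaca → caacaacaa$acaacaaca → caacaacaacaa$acaacaacaaca → (answer).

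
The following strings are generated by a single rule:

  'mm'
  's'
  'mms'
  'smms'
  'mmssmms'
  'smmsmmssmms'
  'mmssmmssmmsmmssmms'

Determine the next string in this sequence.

smmsmmssmmsmmssmmssmmsmmssmms

This is a Fibonacci-style word recurrence s(k) = s(k−2)·s(k−1): e.g. mm·s = mms.
So term 8 is smmsmmssmms·mmssmmssmmsmmssmms.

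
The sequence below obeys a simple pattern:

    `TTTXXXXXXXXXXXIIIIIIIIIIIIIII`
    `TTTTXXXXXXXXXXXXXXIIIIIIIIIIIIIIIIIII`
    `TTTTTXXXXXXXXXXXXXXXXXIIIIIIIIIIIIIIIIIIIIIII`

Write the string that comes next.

The n-th term is n T's then 3n+2 X's then 4n+3 I's, where the shown terms are n = 3, 4, 5.
At n = 6 the blocks have lengths 6, 20, 27.

TTTTTTXXXXXXXXXXXXXXXXXXXXIIIIIIIIIIIIIIIIIIIIIIIIIII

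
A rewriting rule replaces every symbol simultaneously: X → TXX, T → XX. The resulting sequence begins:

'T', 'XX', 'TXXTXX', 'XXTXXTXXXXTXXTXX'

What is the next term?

TXXTXXXXTXXTXXXXTXXTXXTXXTXXXXTXXTXXXXTXXTXX

Applying the rule to each of the 16 symbols of XXTXXTXXXXTXXTXX gives the pieces TXX TXX XX TXX TXX XX TXX TXX TXX TXX XX TXX TXX XX TXX TXX, which concatenate to the answer.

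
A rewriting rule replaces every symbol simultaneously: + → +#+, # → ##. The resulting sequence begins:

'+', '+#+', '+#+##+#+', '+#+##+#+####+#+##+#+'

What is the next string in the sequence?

+#+##+#+####+#+##+#+########+#+##+#+####+#+##+#+

φ(+#+##+#+####+#+##+#+) expands symbol-by-symbol to +#+ ## +#+ ## ## +#+ ## +#+ ## ## ## ## +#+ ## +#+ ## ## +#+ ## +#+; joining the 20 pieces gives the next term.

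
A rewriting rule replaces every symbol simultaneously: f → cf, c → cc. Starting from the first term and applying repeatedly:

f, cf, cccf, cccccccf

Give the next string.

Rewriting each symbol of cccccccf: c→cc, c→cc, c→cc, c→cc, c→cc, c→cc, c→cc, f→cf, which concatenates to cc cc cc cc cc cc cc cf.

cccccccccccccccf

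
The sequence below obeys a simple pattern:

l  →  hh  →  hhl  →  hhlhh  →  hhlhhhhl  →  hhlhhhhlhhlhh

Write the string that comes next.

From term 3 onward, concatenate the last term with the second-to-last: hh·l = hhl, hhl·hh = hhlhh, …
Continuing: hhlhhhhlhhlhh · hhlhhhhl gives term 7.

hhlhhhhlhhlhhhhlhhhhl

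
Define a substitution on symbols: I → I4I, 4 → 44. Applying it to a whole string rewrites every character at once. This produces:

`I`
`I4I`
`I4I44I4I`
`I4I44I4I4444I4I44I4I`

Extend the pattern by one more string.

φ(I4I44I4I4444I4I44I4I) expands symbol-by-symbol to I4I 44 I4I 44 44 I4I 44 I4I 44 44 44 44 I4I 44 I4I 44 44 I4I 44 I4I; joining the 20 pieces gives the next term.

I4I44I4I4444I4I44I4I44444444I4I44I4I4444I4I44I4I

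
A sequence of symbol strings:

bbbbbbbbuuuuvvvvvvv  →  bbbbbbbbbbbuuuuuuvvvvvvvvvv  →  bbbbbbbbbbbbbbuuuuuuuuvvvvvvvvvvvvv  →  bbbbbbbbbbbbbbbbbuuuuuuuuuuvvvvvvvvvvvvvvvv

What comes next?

bbbbbbbbbbbbbbbbbbbbuuuuuuuuuuuuvvvvvvvvvvvvvvvvvvv

Reading off run lengths: b runs 8, 11, 14, 17; u runs 4, 6, 8, 10; v runs 7, 10, 13, 16 — each is linear in n, where the shown terms are n = 2, 3, 4, 5.
For the next term, n = 6, so the run lengths are 20, 12, 19.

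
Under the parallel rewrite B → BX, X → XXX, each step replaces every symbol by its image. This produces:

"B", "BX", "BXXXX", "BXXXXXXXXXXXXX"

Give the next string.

BXXXXXXXXXXXXXXXXXXXXXXXXXXXXXXXXXXXXXXXX

φ(BXXXXXXXXXXXXX) expands symbol-by-symbol to BX XXX XXX XXX XXX XXX XXX XXX XXX XXX XXX XXX XXX XXX; joining the 14 pieces gives the next term.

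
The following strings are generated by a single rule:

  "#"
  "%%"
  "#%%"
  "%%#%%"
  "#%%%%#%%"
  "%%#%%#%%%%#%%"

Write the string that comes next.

#%%%%#%%%%#%%#%%%%#%%

Each term (from the third on) is the two preceding terms concatenated in order: term 3 = #·%% = #%%.
Continuing: #%%%%#%% · %%#%%#%%%%#%% gives term 7.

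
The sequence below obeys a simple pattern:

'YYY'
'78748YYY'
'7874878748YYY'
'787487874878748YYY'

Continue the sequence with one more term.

78748787487874878748YYY

Every step adds 78748 at the front: s(k+1) = 78748·s(k).
One more step from 787487874878748YYY gives the answer.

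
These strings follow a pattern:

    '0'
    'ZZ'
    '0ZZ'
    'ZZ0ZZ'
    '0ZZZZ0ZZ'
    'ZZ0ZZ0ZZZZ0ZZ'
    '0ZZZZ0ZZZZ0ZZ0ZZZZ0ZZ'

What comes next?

ZZ0ZZ0ZZZZ0ZZ0ZZZZ0ZZZZ0ZZ0ZZZZ0ZZ

From term 3 onward, concatenate the second-to-last term with the last: 0·ZZ = 0ZZ, ZZ·0ZZ = ZZ0ZZ, …
So term 8 is ZZ0ZZ0ZZZZ0ZZ·0ZZZZ0ZZZZ0ZZ0ZZZZ0ZZ.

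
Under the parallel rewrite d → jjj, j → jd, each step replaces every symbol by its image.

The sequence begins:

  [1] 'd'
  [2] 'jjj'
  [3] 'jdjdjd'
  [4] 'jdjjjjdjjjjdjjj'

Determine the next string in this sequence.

jdjjjjdjdjdjdjjjjdjdjdjdjjjjdjdjd

Replace each of the 15 characters of jdjjjjdjjjjdjjj in place — jd jjj jd jd jd jd jjj jd jd jd jd jjj jd jd jd — and concatenate.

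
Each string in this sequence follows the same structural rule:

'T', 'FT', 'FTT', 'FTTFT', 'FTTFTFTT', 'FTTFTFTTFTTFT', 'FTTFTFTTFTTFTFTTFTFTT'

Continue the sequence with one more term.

From term 3 onward, concatenate the last term with the second-to-last: FT·T = FTT, FTT·FT = FTTFT, …
The next term joins FTTFTFTTFTTFTFTTFTFTT and FTTFTFTTFTTFT.

FTTFTFTTFTTFTFTTFTFTTFTTFTFTTFTTFT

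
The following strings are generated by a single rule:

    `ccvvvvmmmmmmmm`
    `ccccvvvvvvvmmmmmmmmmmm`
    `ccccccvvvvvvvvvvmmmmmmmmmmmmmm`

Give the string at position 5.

ccccccccccvvvvvvvvvvvvvvvvmmmmmmmmmmmmmmmmmmmm

Each string has the form c^{2n-2} v^{3n-2} m^{3n+2}, where the shown terms are n = 2, 3, 4.
At n = 6 the blocks have lengths 10, 16, 20.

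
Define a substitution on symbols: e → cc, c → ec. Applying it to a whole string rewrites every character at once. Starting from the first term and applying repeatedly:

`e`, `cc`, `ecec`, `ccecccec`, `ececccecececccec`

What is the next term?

ccecccecececccecccecccecececccec

Replace each of the 16 characters of ececccecececccec in place — cc ec cc ec ec ec cc ec cc ec cc ec ec ec cc ec — and concatenate.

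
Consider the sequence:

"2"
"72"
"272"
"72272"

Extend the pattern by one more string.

Each term (from the third on) is the two preceding terms concatenated in order: term 3 = 2·72 = 272.
The next term joins 272 and 72272.

27272272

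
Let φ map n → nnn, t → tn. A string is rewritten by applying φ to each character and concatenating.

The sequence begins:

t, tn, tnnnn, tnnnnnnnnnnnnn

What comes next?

tnnnnnnnnnnnnnnnnnnnnnnnnnnnnnnnnnnnnnnnn

Applying the rule to each of the 14 symbols of tnnnnnnnnnnnnn gives the pieces tn nnn nnn nnn nnn nnn nnn nnn nnn nnn nnn nnn nnn nnn, which concatenate to the answer.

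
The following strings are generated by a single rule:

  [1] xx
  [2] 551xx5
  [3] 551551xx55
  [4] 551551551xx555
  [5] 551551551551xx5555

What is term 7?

Every step adds 551 to the front and 5 to the end of the previous string.
From 551551551551xx5555, 2 further steps: 551551551551xx5555 → 551551551551551xx55555 → (answer).

551551551551551551xx555555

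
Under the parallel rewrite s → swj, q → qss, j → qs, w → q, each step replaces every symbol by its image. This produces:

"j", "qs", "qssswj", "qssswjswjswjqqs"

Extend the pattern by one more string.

Rewriting the 15 symbols of qssswjswjswjqqs one by one yields qss swj swj swj q qs swj q qs swj q qs qss qss swj; concatenated:

qssswjswjswjqqsswjqqsswjqqsqssqssswj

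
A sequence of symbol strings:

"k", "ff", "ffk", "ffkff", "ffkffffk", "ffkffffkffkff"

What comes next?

ffkffffkffkffffkffffk

This is a Fibonacci-style word recurrence s(k) = s(k−1)·s(k−2): e.g. ff·k = ffk.
Continuing: ffkffffkffkff · ffkffffk gives term 7.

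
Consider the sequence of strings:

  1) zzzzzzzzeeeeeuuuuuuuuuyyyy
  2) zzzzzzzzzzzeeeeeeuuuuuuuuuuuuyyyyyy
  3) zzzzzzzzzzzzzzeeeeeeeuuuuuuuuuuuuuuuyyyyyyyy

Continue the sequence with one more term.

zzzzzzzzzzzzzzzzzeeeeeeeeuuuuuuuuuuuuuuuuuuyyyyyyyyyy

The n-th term is 3n+2 z's then n+3 e's then 3n+3 u's then 2n y's, where the shown terms are n = 2, 3, 4.
For the next term, n = 5, so the run lengths are 17, 8, 18, 10.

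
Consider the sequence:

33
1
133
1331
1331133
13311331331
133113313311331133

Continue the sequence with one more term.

From term 3 onward, concatenate the last term with the second-to-last: 1·33 = 133, 133·1 = 1331, …
So term 8 is 133113313311331133·13311331331.

13311331331133113313311331331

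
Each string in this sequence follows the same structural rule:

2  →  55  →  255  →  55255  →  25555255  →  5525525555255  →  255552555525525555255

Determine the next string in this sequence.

This is a Fibonacci-style word recurrence s(k) = s(k−2)·s(k−1): e.g. 2·55 = 255.
So term 8 is 5525525555255·255552555525525555255.

5525525555255255552555525525555255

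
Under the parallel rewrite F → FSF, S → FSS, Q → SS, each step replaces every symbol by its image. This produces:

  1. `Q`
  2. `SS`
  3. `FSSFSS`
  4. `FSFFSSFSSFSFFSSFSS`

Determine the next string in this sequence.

Applying the rule to each of the 18 symbols of FSFFSSFSSFSFFSSFSS gives the pieces FSF FSS FSF FSF FSS FSS FSF FSS FSS FSF FSS FSF FSF FSS FSS FSF FSS FSS, which concatenate to the answer.

FSFFSSFSFFSFFSSFSSFSFFSSFSSFSFFSSFSFFSFFSSFSSFSFFSSFSS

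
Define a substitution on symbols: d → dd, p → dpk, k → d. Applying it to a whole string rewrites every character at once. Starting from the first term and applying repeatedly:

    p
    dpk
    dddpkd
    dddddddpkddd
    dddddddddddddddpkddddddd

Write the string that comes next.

dddddddddddddddddddddddddddddddpkddddddddddddddd

φ(dddddddddddddddpkddddddd) expands symbol-by-symbol to dd dd dd dd dd dd dd dd dd dd dd dd dd dd dd dpk d dd dd dd dd dd dd dd; joining the 24 pieces gives the next term.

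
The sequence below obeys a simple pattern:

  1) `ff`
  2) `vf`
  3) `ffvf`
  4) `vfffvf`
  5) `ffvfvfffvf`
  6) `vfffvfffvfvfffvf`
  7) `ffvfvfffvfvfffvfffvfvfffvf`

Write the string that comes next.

vfffvfffvfvfffvfffvfvfffvfvfffvfffvfvfffvf

From term 3 onward, concatenate the second-to-last term with the last: ff·vf = ffvf, vf·ffvf = vfffvf, …
Continuing: vfffvfffvfvfffvf · ffvfvfffvfvfffvfffvfvfffvf gives term 8.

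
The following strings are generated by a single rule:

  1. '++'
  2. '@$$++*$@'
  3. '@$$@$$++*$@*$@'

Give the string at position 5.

@$$@$$@$$@$$++*$@*$@*$@*$@

Each term wraps the previous one in @$$ on the left and *$@ on the right.
From @$$@$$++*$@*$@, 2 further steps: @$$@$$++*$@*$@ → @$$@$$@$$++*$@*$@*$@ → (answer).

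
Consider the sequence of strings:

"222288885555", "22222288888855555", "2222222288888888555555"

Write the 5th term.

The n-th term is 2n+2 2's then 2n+2 8's then n+3 5's (n = 1, 2, …).
At n = 5 the blocks have lengths 12, 12, 8.

22222222222288888888888855555555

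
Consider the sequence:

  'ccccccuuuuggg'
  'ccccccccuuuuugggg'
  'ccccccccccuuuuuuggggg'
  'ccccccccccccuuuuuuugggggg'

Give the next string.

The n-th term is 2n c's then n+1 u's then n g's, where the shown terms are n = 3, 4, 5, 6.
At n = 7 the blocks have lengths 14, 8, 7.

ccccccccccccccuuuuuuuuggggggg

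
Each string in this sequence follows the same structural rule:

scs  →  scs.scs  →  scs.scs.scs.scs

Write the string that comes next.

scs.scs.scs.scs.scs.scs.scs.scs

Every step duplicates the string with '.' between the halves.
One more doubling of scs.scs.scs.scs gives the answer.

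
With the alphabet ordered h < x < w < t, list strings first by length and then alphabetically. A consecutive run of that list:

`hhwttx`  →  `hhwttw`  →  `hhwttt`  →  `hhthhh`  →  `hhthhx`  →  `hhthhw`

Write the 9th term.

Continuing the enumeration 3 steps past hhthhw: hhthhw → hhthht → hhthxh → (answer).

hhthxx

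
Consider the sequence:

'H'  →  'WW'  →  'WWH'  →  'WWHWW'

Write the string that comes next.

Each term (from the third on) is the previous term followed by the one before it: term 3 = WW·H = WWH.
So term 5 is WWHWW·WWH.

WWHWWWWH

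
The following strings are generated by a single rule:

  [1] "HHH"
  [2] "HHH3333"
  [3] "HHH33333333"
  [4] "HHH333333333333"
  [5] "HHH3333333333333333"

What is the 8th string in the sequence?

HHH3333333333333333333333333333

The strings grow by a fixed suffix 3333 each time.
From HHH3333333333333333, 3 further steps: HHH3333333333333333 → HHH33333333333333333333 → HHH333333333333333333333333 → (answer).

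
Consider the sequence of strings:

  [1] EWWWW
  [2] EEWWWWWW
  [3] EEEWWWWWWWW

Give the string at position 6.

EEEEEEWWWWWWWWWWWWWW

The n-th term is n-1 E's then 2n W's, where the shown terms are n = 2, 3, 4.
Setting n = 7 gives 6, 14 characters in each block.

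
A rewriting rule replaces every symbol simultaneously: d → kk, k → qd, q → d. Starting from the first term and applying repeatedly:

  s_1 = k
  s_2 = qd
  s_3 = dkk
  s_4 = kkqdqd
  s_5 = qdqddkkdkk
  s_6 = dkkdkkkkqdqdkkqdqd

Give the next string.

kkqdqdkkqdqdqdqddkkdkkqdqddkkdkk

Replace each of the 18 characters of dkkdkkkkqdqdkkqdqd in place — kk qd qd kk qd qd qd qd d kk d kk qd qd d kk d kk — and concatenate.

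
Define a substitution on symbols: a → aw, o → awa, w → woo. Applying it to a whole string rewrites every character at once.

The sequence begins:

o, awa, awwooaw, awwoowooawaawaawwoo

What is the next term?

awwoowooawaawawooawaawaawwooawawwooawawwoowooawaawa

Applying the rule to each of the 19 symbols of awwoowooawaawaawwoo gives the pieces aw woo woo awa awa woo awa awa aw woo aw aw woo aw aw woo woo awa awa, which concatenate to the answer.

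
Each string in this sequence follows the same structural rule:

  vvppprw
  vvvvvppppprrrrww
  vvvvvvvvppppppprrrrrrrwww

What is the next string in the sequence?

Term n consists of 3n-1 v's, followed by 2n+1 p's, followed by 3n-2 r's, followed by n w's (n = 1, 2, …).
At n = 4 the blocks have lengths 11, 9, 10, 4.

vvvvvvvvvvvppppppppprrrrrrrrrrwwww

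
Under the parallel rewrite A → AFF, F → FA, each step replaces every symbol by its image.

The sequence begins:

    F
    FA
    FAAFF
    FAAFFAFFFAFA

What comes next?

Rewriting each symbol of FAAFFAFFFAFA: F→FA, A→AFF, A→AFF, F→FA, F→FA, A→AFF, F→FA, F→FA, F→FA, A→AFF, F→FA, A→AFF, which concatenates to FA AFF AFF FA FA AFF FA FA FA AFF FA AFF.

FAAFFAFFFAFAAFFFAFAFAAFFFAAFF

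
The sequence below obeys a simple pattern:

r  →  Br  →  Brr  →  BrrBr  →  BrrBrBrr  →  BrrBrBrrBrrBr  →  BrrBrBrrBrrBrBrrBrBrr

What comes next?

BrrBrBrrBrrBrBrrBrBrrBrrBrBrrBrrBr

Each term (from the third on) is the previous term followed by the one before it: term 3 = Br·r = Brr.
So term 8 is BrrBrBrrBrrBrBrrBrBrr·BrrBrBrrBrrBr.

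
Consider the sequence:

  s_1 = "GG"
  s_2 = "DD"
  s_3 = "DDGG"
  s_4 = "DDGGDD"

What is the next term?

DDGGDDDDGG

Each term (from the third on) is the previous term followed by the one before it: term 3 = DD·GG = DDGG.
The next term joins DDGGDD and DDGG.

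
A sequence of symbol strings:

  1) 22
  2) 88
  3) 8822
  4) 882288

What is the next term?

From term 3 onward, concatenate the last term with the second-to-last: 88·22 = 8822, 8822·88 = 882288, …
So term 5 is 882288·8822.

8822888822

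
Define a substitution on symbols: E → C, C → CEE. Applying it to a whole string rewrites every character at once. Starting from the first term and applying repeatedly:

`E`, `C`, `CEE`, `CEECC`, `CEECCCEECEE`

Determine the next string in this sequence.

CEECCCEECEECEECCCEECC

Apply φ to CEECCCEECEE symbol by symbol: C→CEE, E→C, E→C, C→CEE, C→CEE, C→CEE, E→C, E→C, C→CEE, E→C, E→C; joined: CEE C C CEE CEE CEE C C CEE C C.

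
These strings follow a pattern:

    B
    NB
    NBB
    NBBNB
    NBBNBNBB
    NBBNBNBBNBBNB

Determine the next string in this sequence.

From term 3 onward, concatenate the last term with the second-to-last: NB·B = NBB, NBB·NB = NBBNB, …
The next term joins NBBNBNBBNBBNB and NBBNBNBB.

NBBNBNBBNBBNBNBBNBNBB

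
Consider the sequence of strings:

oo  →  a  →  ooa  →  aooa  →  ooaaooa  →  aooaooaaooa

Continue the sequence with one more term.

From term 3 onward, concatenate the second-to-last term with the last: oo·a = ooa, a·ooa = aooa, …
The next term joins ooaaooa and aooaooaaooa.

ooaaooaaooaooaaooa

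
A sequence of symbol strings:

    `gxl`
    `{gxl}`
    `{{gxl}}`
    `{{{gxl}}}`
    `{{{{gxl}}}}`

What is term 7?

Every step adds { to the front and } to the end of the previous string.
From {{{{gxl}}}}, 2 further steps: {{{{gxl}}}} → {{{{{gxl}}}}} → (answer).

{{{{{{gxl}}}}}}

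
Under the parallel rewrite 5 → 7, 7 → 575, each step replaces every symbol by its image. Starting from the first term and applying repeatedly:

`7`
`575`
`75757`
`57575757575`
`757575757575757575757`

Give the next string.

Rewriting the 21 symbols of 757575757575757575757 one by one yields 575 7 575 7 575 7 575 7 575 7 575 7 575 7 575 7 575 7 575 7 575; concatenated:

5757575757575757575757575757575757575757575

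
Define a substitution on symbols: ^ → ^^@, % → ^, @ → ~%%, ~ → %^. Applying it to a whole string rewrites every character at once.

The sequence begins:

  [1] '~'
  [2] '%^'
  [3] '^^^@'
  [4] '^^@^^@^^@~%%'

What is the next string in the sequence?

^^@^^@~%%^^@^^@~%%^^@^^@~%%%^^^

Rewriting each symbol of ^^@^^@^^@~%%: ^→^^@, ^→^^@, @→~%%, ^→^^@, ^→^^@, @→~%%, ^→^^@, ^→^^@, @→~%%, ~→%^, %→^, %→^, which concatenates to ^^@ ^^@ ~%% ^^@ ^^@ ~%% ^^@ ^^@ ~%% %^ ^ ^.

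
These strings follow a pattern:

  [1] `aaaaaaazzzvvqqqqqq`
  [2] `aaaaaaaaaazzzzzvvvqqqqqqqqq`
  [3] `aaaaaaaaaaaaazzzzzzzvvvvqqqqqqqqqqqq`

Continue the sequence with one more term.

aaaaaaaaaaaaaaaazzzzzzzzzvvvvvqqqqqqqqqqqqqqq

Each string has the form a^{3n+1} z^{2n-1} v^{n} q^{3n}, where the shown terms are n = 2, 3, 4.
For the next term, n = 5, so the run lengths are 16, 9, 5, 15.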